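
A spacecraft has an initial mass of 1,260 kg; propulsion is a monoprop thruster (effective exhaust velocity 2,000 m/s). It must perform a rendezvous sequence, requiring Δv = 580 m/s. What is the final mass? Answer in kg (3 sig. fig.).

final mass ≈ 943 kg

m₀/m_f = exp(Δv / v_e) = exp(580 / 2000.0) = exp(0.2900) = 1.3364.
m_f = m₀ / 1.3364 = 1,260 / 1.3364 = 942.831 kg.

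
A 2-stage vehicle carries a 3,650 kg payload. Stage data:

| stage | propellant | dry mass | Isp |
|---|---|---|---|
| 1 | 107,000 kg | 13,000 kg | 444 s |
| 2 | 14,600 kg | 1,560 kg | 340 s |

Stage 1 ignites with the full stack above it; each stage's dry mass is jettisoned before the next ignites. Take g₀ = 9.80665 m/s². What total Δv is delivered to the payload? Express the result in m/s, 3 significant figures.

Ignition mass of stage 1 = 107,000+13,000 + 14,600+1,560 + 3,650 = 139,810 kg.
Stage 1: m₀ = 139,810 kg, m_f = 139,810 − 107,000 = 32,810 kg; Δv = 444×9.80665×ln(4.261) = 4354.2×1.4496 ≈ 6312 m/s.
Stage 2: m₀ = 19,810 kg, m_f = 19,810 − 14,600 = 5,210 kg; Δv = 340×9.80665×ln(3.802) = 3334.3×1.3356 ≈ 4453 m/s.
Total Δv = 6312 + 4453 = 10765 m/s.

Δv ≈ 10800 m/s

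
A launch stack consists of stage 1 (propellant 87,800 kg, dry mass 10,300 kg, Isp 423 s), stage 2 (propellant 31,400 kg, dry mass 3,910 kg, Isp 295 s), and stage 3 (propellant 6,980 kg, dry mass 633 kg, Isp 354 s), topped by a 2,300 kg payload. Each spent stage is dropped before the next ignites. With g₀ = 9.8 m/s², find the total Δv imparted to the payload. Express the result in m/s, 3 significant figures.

Ignition mass of stage 1 = 87,800+10,300 + 31,400+3,910 + 6,980+633 + 2,300 = 143,323 kg.
Stage 1: m₀ = 143,323 kg, m_f = 143,323 − 87,800 = 55,523 kg; Δv = 423×9.8×ln(2.581) = 4145.4×0.9483 ≈ 3931 m/s.
Stage 2: m₀ = 45,223 kg, m_f = 45,223 − 31,400 = 13,823 kg; Δv = 295×9.8×ln(3.272) = 2891.0×1.1853 ≈ 3427 m/s.
Stage 3: m₀ = 9,913 kg, m_f = 9,913 − 6,980 = 2,933 kg; Δv = 354×9.8×ln(3.38) = 3469.2×1.2178 ≈ 4225 m/s.
Total Δv = 3931 + 3427 + 4225 = 11583 m/s.

Δv ≈ 11600 m/s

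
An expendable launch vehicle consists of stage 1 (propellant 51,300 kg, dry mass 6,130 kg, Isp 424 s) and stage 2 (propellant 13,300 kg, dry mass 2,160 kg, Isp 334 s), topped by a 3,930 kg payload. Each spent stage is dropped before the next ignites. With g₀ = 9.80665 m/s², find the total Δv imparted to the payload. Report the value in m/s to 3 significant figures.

Δv ≈ 8380 m/s

Ignition mass of stage 1 = 51,300+6,130 + 13,300+2,160 + 3,930 = 76,820 kg.
Stage 1: m₀ = 76,820 kg, m_f = 76,820 − 51,300 = 25,520 kg; Δv = 424×9.80665×ln(3.01) = 4158.0×1.1020 ≈ 4582 m/s.
Stage 2: m₀ = 19,390 kg, m_f = 19,390 − 13,300 = 6,090 kg; Δv = 334×9.80665×ln(3.184) = 3275.4×1.1581 ≈ 3793 m/s.
Total Δv = 4582 + 3793 = 8375 m/s.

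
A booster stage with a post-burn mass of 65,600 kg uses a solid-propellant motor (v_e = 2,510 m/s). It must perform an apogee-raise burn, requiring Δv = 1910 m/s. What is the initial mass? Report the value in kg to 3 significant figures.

By the Tsiolkovsky rocket equation, m₀/m_f = exp(Δv / v_e) = exp(1910 / 2510.0) = exp(0.7610) = 2.1403.
m₀ = m_f × 2.1403 = 65,600 × 2.1403 = 140,404 kg.

initial mass ≈ 140000 kg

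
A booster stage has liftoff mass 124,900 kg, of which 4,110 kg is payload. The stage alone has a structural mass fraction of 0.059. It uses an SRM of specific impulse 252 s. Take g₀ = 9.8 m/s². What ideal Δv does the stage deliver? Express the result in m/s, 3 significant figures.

Δv ≈ 5950 m/s

Stage wet mass = m₀ − payload = 124,900 − 4,110 = 120,790 kg.
Stage dry mass = ε × stage wet mass = 0.059 × 120,790 = 7,126.61 kg.
Burnout mass m_f = stage dry + payload = 7,126.61 + 4,110 = 11,236.61 kg.
v_e = Isp · g₀ = 252 × 9.8 = 2469.6 m/s.
Rocket equation: Δv = v_e · ln(124,900/11,236.61) = 2469.6 × ln(11.12) = 2469.6 × 2.4083 ≈ 5948 m/s.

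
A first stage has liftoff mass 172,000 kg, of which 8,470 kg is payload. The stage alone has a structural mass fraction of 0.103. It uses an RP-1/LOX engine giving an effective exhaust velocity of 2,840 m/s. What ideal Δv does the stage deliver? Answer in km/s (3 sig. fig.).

Stage wet mass = m₀ − payload = 172,000 − 8,470 = 163,530 kg.
Stage dry mass = ε × stage wet mass = 0.103 × 163,530 = 16,843.6 kg.
Burnout mass m_f = stage dry + payload = 16,843.6 + 8,470 = 25,313.6 kg.
By the Tsiolkovsky rocket equation, Δv = v_e · ln(172,000/25,313.6) = 2840.0 × ln(6.795) = 2840.0 × 1.9162 ≈ 5442 m/s.

Δv ≈ 5.44 km/s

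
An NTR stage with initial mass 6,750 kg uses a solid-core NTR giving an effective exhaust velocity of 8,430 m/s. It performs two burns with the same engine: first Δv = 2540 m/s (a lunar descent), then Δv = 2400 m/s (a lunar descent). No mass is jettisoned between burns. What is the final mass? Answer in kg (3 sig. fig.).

final mass ≈ 3760 kg

After the first burn: m = 6750 × exp(−2540/8430.0) = 6750 × 0.73985 = 4,993.99 kg.
After the second burn: m = 4,993.99 × exp(−2400/8430.0) = 4,993.99 × 0.75224 = 3,756.68 kg.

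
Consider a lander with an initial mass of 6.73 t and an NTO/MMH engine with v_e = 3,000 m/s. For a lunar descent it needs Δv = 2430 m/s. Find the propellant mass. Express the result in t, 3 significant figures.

From the ideal rocket equation, m₀/m_f = exp(Δv / v_e) = exp(2430 / 3000.0) = exp(0.8100) = 2.2479.
m_f = 6.73 / 2.2479 = 2.99391 t, so propellant = m₀ − m_f = 6.73 − 2.99391 = 3.73609 t.

propellant mass ≈ 3.74 t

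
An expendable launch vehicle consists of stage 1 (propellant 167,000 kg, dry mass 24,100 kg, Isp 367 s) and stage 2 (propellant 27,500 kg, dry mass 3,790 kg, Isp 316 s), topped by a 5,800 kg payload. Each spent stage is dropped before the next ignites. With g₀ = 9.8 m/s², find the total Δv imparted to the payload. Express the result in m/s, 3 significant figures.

Ignition mass of stage 1 = 167,000+24,100 + 27,500+3,790 + 5,800 = 228,190 kg.
Stage 1: m₀ = 228,190 kg, m_f = 228,190 − 167,000 = 61,190 kg; Δv = 367×9.8×ln(3.729) = 3596.6×1.3162 ≈ 4734 m/s.
Stage 2: m₀ = 37,090 kg, m_f = 37,090 − 27,500 = 9,590 kg; Δv = 316×9.8×ln(3.868) = 3096.8×1.3526 ≈ 4189 m/s.
Total Δv = 4734 + 4189 = 8923 m/s.

Δv ≈ 8920 m/s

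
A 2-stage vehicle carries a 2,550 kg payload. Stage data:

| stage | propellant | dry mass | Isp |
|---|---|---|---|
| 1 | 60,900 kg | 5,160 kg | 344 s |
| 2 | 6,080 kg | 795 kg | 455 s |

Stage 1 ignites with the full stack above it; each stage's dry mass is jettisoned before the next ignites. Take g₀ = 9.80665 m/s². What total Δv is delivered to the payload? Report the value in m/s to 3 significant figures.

Δv ≈ 10200 m/s

Ignition mass of stage 1 = 60,900+5,160 + 6,080+795 + 2,550 = 75,485 kg.
Stage 1: m₀ = 75,485 kg, m_f = 75,485 − 60,900 = 14,585 kg; Δv = 344×9.80665×ln(5.176) = 3373.5×1.6439 ≈ 5546 m/s.
Stage 2: m₀ = 9,425 kg, m_f = 9,425 − 6,080 = 3,345 kg; Δv = 455×9.80665×ln(2.818) = 4462.0×1.0359 ≈ 4622 m/s.
Total Δv = 5546 + 4622 = 10168 m/s.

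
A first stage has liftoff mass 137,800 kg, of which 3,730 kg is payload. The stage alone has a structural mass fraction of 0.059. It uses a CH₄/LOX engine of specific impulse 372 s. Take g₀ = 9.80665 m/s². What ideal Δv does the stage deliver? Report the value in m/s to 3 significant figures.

Δv ≈ 9020 m/s

Stage wet mass = m₀ − payload = 137,800 − 3,730 = 134,070 kg.
Stage dry mass = ε × stage wet mass = 0.059 × 134,070 = 7,910.13 kg.
Burnout mass m_f = stage dry + payload = 7,910.13 + 3,730 = 11,640.13 kg.
v_e = Isp · g₀ = 372 × 9.80665 = 3648.1 m/s.
Δv = v_e · ln(137,800/11,640.13) = 3648.1 × ln(11.84) = 3648.1 × 2.4713 ≈ 9016 m/s.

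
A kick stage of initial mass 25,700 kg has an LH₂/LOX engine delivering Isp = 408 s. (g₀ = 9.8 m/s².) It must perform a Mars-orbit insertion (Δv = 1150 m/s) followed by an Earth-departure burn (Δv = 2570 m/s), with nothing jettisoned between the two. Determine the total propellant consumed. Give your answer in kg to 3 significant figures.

total propellant consumed ≈ 15600 kg

v_e = Isp · g₀ = 408 × 9.8 = 3998.4 m/s.
After the first burn: m = 25700 × exp(−1150/3998.4) = 25700 × 0.75005 = 19,276.3 kg.
After the second burn: m = 19,276.3 × exp(−2570/3998.4) = 19,276.3 × 0.52584 = 10,136.2 kg.
Total propellant = m₀ − m_final = 25700 − 10,136.2 = 15,563.8 kg.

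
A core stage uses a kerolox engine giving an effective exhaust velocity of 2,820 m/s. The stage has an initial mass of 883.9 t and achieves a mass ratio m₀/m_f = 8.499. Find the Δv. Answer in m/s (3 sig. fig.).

By the Tsiolkovsky rocket equation, Δv = v_e · ln(8.499) = 2820.0 × 2.1399 ≈ 6034.7 m/s.

Δv ≈ 6030 m/s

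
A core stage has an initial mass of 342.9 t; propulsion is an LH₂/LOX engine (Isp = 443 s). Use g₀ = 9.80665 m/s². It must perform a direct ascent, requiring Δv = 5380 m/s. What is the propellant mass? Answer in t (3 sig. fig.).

v_e = Isp · g₀ = 443 × 9.80665 = 4344.3 m/s.
Rocket equation: m₀/m_f = exp(Δv / v_e) = exp(5380 / 4344.3) = exp(1.2384) = 3.4501.
m_f = 342.9 / 3.4501 = 99.3884 t, so propellant = m₀ − m_f = 342.9 − 99.3884 = 243.5116 t.

propellant mass ≈ 244 t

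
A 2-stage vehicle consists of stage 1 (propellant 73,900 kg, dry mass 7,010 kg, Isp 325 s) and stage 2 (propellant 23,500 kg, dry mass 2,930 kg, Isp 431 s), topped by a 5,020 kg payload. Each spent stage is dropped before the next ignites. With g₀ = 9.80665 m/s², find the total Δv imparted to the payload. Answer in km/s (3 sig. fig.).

Δv ≈ 9.23 km/s

Ignition mass of stage 1 = 73,900+7,010 + 23,500+2,930 + 5,020 = 112,360 kg.
Stage 1: m₀ = 112,360 kg, m_f = 112,360 − 73,900 = 38,460 kg; Δv = 325×9.80665×ln(2.921) = 3187.2×1.0721 ≈ 3417 m/s.
Stage 2: m₀ = 31,450 kg, m_f = 31,450 − 23,500 = 7,950 kg; Δv = 431×9.80665×ln(3.956) = 4226.7×1.3752 ≈ 5813 m/s.
Total Δv = 3417 + 5813 = 9230 m/s.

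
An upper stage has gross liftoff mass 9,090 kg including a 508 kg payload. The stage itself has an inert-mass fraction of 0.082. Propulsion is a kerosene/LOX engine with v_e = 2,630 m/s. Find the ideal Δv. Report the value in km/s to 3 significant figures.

Δv ≈ 5.30 km/s

Stage wet mass = m₀ − payload = 9,090 − 508 = 8,582 kg.
Stage dry mass = ε × stage wet mass = 0.082 × 8,582 = 703.724 kg.
Burnout mass m_f = stage dry + payload = 703.724 + 508 = 1,211.724 kg.
From the ideal rocket equation, Δv = v_e · ln(9,090/1,211.724) = 2630.0 × ln(7.502) = 2630.0 × 2.0151 ≈ 5300 m/s.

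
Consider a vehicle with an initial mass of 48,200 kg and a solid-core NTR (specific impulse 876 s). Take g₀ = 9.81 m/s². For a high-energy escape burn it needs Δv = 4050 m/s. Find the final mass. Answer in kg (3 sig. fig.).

v_e = Isp · g₀ = 876 × 9.81 = 8593.6 m/s.
m₀/m_f = exp(Δv / v_e) = exp(4050 / 8593.6) = exp(0.4713) = 1.6020.
m_f = m₀ / 1.6020 = 48,200 / 1.6020 = 30,087.4 kg.

final mass ≈ 30100 kg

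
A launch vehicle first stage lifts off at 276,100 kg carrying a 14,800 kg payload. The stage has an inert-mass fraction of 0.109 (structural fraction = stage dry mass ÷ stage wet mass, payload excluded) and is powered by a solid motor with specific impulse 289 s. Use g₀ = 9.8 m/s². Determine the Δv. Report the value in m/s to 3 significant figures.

Δv ≈ 5250 m/s

Stage wet mass = m₀ − payload = 276,100 − 14,800 = 261,300 kg.
Stage dry mass = ε × stage wet mass = 0.109 × 261,300 = 28,481.7 kg.
Burnout mass m_f = stage dry + payload = 28,481.7 + 14,800 = 43,281.7 kg.
v_e = Isp · g₀ = 289 × 9.8 = 2832.2 m/s.
Using Δv = v_e ln(m₀/m_f): Δv = v_e · ln(276,100/43,281.7) = 2832.2 × ln(6.379) = 2832.2 × 1.8530 ≈ 5248 m/s.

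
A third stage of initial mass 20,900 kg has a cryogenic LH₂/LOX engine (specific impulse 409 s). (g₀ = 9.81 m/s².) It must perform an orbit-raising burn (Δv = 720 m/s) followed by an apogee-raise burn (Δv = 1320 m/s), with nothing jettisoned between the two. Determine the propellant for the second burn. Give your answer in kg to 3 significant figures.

v_e = Isp · g₀ = 409 × 9.81 = 4012.3 m/s.
After the first burn: m = 20900 × exp(−720/4012.3) = 20900 × 0.83573 = 17,466.8 kg.
After the second burn: m = 17,466.8 × exp(−1320/4012.3) = 17,466.8 × 0.71965 = 12,570 kg.
Second-burn propellant = 17,466.8 − 12,570 = 4,896.8 kg.

propellant for the second burn ≈ 4900 kg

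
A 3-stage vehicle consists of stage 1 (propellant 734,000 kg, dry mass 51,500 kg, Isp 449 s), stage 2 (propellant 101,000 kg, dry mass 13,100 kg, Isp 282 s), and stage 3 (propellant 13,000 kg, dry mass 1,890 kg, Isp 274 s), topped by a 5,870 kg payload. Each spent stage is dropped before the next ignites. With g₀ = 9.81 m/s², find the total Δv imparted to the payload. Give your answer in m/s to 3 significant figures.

Ignition mass of stage 1 = 734,000+51,500 + 101,000+13,100 + 13,000+1,890 + 5,870 = 920,360 kg.
Stage 1: m₀ = 920,360 kg, m_f = 920,360 − 734,000 = 186,360 kg; Δv = 449×9.81×ln(4.939) = 4404.7×1.5971 ≈ 7035 m/s.
Stage 2: m₀ = 134,860 kg, m_f = 134,860 − 101,000 = 33,860 kg; Δv = 282×9.81×ln(3.983) = 2766.4×1.3820 ≈ 3823 m/s.
Stage 3: m₀ = 20,760 kg, m_f = 20,760 − 13,000 = 7,760 kg; Δv = 274×9.81×ln(2.675) = 2687.9×0.9840 ≈ 2645 m/s.
Total Δv = 7035 + 3823 + 2645 = 13503 m/s.

Δv ≈ 13500 m/s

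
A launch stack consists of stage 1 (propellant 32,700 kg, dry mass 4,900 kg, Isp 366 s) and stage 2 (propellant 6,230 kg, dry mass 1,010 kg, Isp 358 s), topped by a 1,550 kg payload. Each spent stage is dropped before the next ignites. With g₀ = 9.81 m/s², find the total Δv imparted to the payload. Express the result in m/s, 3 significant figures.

Ignition mass of stage 1 = 32,700+4,900 + 6,230+1,010 + 1,550 = 46,390 kg.
Stage 1: m₀ = 46,390 kg, m_f = 46,390 − 32,700 = 13,690 kg; Δv = 366×9.81×ln(3.389) = 3590.5×1.2204 ≈ 4382 m/s.
Stage 2: m₀ = 8,790 kg, m_f = 8,790 − 6,230 = 2,560 kg; Δv = 358×9.81×ln(3.434) = 3512.0×1.2336 ≈ 4332 m/s.
Total Δv = 4382 + 4332 = 8714 m/s.

Δv ≈ 8710 m/s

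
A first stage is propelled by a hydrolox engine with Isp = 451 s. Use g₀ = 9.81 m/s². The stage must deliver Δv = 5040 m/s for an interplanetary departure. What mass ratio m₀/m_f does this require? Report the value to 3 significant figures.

mass ratio ≈ 3.12

v_e = Isp · g₀ = 451 × 9.81 = 4424.3 m/s.
m₀/m_f = exp(Δv / v_e) = exp(5040 / 4424.3) = exp(1.1392) = 3.1241.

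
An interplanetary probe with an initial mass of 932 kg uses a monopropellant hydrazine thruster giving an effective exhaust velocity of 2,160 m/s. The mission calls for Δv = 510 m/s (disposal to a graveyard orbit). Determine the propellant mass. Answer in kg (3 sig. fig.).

m₀/m_f = exp(Δv / v_e) = exp(510 / 2160.0) = exp(0.2361) = 1.2663.
m_f = 932 / 1.2663 = 736.003 kg, so propellant = m₀ − m_f = 932 − 736.003 = 195.997 kg.

propellant mass ≈ 196 kg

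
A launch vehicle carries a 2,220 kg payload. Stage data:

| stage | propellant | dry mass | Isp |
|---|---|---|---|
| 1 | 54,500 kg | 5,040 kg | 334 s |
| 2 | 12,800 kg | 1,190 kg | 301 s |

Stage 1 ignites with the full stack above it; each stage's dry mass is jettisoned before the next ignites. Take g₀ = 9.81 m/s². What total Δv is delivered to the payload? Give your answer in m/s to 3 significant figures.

Δv ≈ 8770 m/s

Ignition mass of stage 1 = 54,500+5,040 + 12,800+1,190 + 2,220 = 75,750 kg.
Stage 1: m₀ = 75,750 kg, m_f = 75,750 − 54,500 = 21,250 kg; Δv = 334×9.81×ln(3.565) = 3276.5×1.2711 ≈ 4165 m/s.
Stage 2: m₀ = 16,210 kg, m_f = 16,210 − 12,800 = 3,410 kg; Δv = 301×9.81×ln(4.754) = 2952.8×1.5589 ≈ 4603 m/s.
Total Δv = 4165 + 4603 = 8768 m/s.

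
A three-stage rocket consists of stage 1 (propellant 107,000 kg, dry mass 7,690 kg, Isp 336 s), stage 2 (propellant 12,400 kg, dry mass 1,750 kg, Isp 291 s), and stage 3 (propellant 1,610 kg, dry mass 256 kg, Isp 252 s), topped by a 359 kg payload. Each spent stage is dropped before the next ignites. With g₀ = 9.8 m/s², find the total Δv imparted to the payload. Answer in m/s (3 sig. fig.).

Δv ≈ 12800 m/s

Ignition mass of stage 1 = 107,000+7,690 + 12,400+1,750 + 1,610+256 + 359 = 131,065 kg.
Stage 1: m₀ = 131,065 kg, m_f = 131,065 − 107,000 = 24,065 kg; Δv = 336×9.8×ln(5.446) = 3292.8×1.6949 ≈ 5581 m/s.
Stage 2: m₀ = 16,375 kg, m_f = 16,375 − 12,400 = 3,975 kg; Δv = 291×9.8×ln(4.119) = 2851.8×1.4157 ≈ 4037 m/s.
Stage 3: m₀ = 2,225 kg, m_f = 2,225 − 1,610 = 615 kg; Δv = 252×9.8×ln(3.618) = 2469.6×1.2859 ≈ 3176 m/s.
Total Δv = 5581 + 4037 + 3176 = 12794 m/s.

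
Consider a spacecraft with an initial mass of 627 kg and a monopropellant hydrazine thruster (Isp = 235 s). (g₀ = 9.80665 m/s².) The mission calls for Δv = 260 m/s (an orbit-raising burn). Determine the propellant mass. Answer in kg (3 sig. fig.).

propellant mass ≈ 66.9 kg

v_e = Isp · g₀ = 235 × 9.80665 = 2304.6 m/s.
From the ideal rocket equation, m₀/m_f = exp(Δv / v_e) = exp(260 / 2304.6) = exp(0.1128) = 1.1194.
m_f = 627 / 1.1194 = 560.121 kg, so propellant = m₀ − m_f = 627 − 560.121 = 66.879 kg.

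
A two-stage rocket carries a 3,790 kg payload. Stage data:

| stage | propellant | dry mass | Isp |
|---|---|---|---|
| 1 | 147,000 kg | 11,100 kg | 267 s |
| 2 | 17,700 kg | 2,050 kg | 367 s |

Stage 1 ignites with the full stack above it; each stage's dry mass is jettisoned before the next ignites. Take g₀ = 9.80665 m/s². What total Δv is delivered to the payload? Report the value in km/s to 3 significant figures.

Δv ≈ 9.36 km/s

Ignition mass of stage 1 = 147,000+11,100 + 17,700+2,050 + 3,790 = 181,640 kg.
Stage 1: m₀ = 181,640 kg, m_f = 181,640 − 147,000 = 34,640 kg; Δv = 267×9.80665×ln(5.244) = 2618.4×1.6570 ≈ 4339 m/s.
Stage 2: m₀ = 23,540 kg, m_f = 23,540 − 17,700 = 5,840 kg; Δv = 367×9.80665×ln(4.031) = 3599.0×1.3940 ≈ 5017 m/s.
Total Δv = 4339 + 5017 = 9356 m/s.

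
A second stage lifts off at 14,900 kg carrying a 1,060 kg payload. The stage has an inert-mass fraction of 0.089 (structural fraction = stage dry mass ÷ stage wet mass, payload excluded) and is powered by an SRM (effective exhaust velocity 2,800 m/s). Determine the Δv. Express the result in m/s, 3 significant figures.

Stage wet mass = m₀ − payload = 14,900 − 1,060 = 13,840 kg.
Stage dry mass = ε × stage wet mass = 0.089 × 13,840 = 1,231.76 kg.
Burnout mass m_f = stage dry + payload = 1,231.76 + 1,060 = 2,291.76 kg.
Using Δv = v_e ln(m₀/m_f): Δv = v_e · ln(14,900/2,291.76) = 2800.0 × ln(6.502) = 2800.0 × 1.8720 ≈ 5242 m/s.

Δv ≈ 5240 m/s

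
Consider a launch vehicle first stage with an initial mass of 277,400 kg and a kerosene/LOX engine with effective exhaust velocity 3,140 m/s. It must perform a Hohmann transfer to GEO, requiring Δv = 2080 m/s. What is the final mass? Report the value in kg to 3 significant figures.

final mass ≈ 143000 kg

By the Tsiolkovsky rocket equation, m₀/m_f = exp(Δv / v_e) = exp(2080 / 3140.0) = exp(0.6624) = 1.9395.
m_f = m₀ / 1.9395 = 277,400 / 1.9395 = 143,027 kg.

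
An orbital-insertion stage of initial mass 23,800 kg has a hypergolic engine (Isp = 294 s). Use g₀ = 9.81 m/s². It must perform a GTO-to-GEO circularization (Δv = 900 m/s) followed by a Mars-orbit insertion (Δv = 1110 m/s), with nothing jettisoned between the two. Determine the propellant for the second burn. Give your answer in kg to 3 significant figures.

propellant for the second burn ≈ 5570 kg

v_e = Isp · g₀ = 294 × 9.81 = 2884.1 m/s.
After the first burn: m = 23800 × exp(−900/2884.1) = 23800 × 0.73194 = 17,420.2 kg.
After the second burn: m = 17,420.2 × exp(−1110/2884.1) = 17,420.2 × 0.68054 = 11,855.1 kg.
Second-burn propellant = 17,420.2 − 11,855.1 = 5,565.1 kg.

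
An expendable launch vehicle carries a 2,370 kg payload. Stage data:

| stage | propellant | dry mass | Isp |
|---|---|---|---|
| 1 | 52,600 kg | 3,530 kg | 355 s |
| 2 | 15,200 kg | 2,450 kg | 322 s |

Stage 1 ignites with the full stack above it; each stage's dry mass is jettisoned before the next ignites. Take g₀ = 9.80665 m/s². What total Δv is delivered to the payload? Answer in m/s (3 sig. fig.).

Ignition mass of stage 1 = 52,600+3,530 + 15,200+2,450 + 2,370 = 76,150 kg.
Stage 1: m₀ = 76,150 kg, m_f = 76,150 − 52,600 = 23,550 kg; Δv = 355×9.80665×ln(3.234) = 3481.4×1.1736 ≈ 4086 m/s.
Stage 2: m₀ = 20,020 kg, m_f = 20,020 − 15,200 = 4,820 kg; Δv = 322×9.80665×ln(4.154) = 3157.7×1.4240 ≈ 4496 m/s.
Total Δv = 4086 + 4496 = 8582 m/s.

Δv ≈ 8580 m/s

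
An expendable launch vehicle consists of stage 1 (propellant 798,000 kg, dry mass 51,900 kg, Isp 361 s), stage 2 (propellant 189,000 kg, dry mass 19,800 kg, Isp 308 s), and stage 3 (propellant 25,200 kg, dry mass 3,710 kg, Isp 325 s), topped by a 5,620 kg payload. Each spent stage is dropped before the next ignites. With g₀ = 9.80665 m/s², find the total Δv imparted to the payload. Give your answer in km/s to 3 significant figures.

Ignition mass of stage 1 = 798,000+51,900 + 189,000+19,800 + 25,200+3,710 + 5,620 = 1,093,230 kg.
Stage 1: m₀ = 1,093,230 kg, m_f = 1,093,230 − 798,000 = 295,230 kg; Δv = 361×9.80665×ln(3.703) = 3540.2×1.3091 ≈ 4635 m/s.
Stage 2: m₀ = 243,330 kg, m_f = 243,330 − 189,000 = 54,330 kg; Δv = 308×9.80665×ln(4.479) = 3020.4×1.4993 ≈ 4529 m/s.
Stage 3: m₀ = 34,530 kg, m_f = 34,530 − 25,200 = 9,330 kg; Δv = 325×9.80665×ln(3.701) = 3187.2×1.3086 ≈ 4171 m/s.
Total Δv = 4635 + 4529 + 4171 = 13335 m/s.

Δv ≈ 13.3 km/s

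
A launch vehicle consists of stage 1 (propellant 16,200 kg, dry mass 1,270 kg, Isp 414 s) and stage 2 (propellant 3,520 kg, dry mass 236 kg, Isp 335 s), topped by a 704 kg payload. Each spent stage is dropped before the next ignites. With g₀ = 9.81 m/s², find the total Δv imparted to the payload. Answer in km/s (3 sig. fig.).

Ignition mass of stage 1 = 16,200+1,270 + 3,520+236 + 704 = 21,930 kg.
Stage 1: m₀ = 21,930 kg, m_f = 21,930 − 16,200 = 5,730 kg; Δv = 414×9.81×ln(3.827) = 4061.3×1.3421 ≈ 5451 m/s.
Stage 2: m₀ = 4,460 kg, m_f = 4,460 − 3,520 = 940 kg; Δv = 335×9.81×ln(4.745) = 3286.4×1.5570 ≈ 5117 m/s.
Total Δv = 5451 + 5117 = 10568 m/s.

Δv ≈ 10.6 km/s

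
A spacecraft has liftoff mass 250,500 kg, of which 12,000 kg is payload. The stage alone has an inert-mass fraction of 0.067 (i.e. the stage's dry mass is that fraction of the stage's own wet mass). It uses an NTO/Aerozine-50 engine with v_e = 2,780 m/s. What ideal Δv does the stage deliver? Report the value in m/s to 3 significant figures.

Stage wet mass = m₀ − payload = 250,500 − 12,000 = 238,500 kg.
Stage dry mass = ε × stage wet mass = 0.067 × 238,500 = 15,979.5 kg.
Burnout mass m_f = stage dry + payload = 15,979.5 + 12,000 = 27,979.5 kg.
From the ideal rocket equation, Δv = v_e · ln(250,500/27,979.5) = 2780.0 × ln(8.953) = 2780.0 × 2.1920 ≈ 6094 m/s.

Δv ≈ 6090 m/s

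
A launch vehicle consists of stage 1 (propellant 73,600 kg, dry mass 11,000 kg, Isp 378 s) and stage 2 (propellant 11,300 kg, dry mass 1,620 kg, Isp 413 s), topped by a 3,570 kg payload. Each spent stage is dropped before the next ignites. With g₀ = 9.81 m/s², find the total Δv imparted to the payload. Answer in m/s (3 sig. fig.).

Ignition mass of stage 1 = 73,600+11,000 + 11,300+1,620 + 3,570 = 101,090 kg.
Stage 1: m₀ = 101,090 kg, m_f = 101,090 − 73,600 = 27,490 kg; Δv = 378×9.81×ln(3.677) = 3708.2×1.3022 ≈ 4829 m/s.
Stage 2: m₀ = 16,490 kg, m_f = 16,490 − 11,300 = 5,190 kg; Δv = 413×9.81×ln(3.177) = 4051.5×1.1560 ≈ 4684 m/s.
Total Δv = 4829 + 4684 = 9513 m/s.

Δv ≈ 9510 m/s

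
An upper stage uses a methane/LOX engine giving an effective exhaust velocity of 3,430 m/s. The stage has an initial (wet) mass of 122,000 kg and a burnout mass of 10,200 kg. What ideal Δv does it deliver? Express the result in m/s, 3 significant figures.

Δv = v_e · ln(m₀/m_f) = 3430.0 × ln(11.96) = 3430.0 × 2.4816 ≈ 8512.0 m/s.

Δv ≈ 8510 m/s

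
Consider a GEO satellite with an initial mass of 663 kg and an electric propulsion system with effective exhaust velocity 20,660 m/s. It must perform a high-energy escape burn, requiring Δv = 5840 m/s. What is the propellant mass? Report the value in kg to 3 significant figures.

m₀/m_f = exp(Δv / v_e) = exp(5840 / 20660.0) = exp(0.2827) = 1.3267.
m_f = 663 / 1.3267 = 499.736 kg, so propellant = m₀ − m_f = 663 − 499.736 = 163.264 kg.

propellant mass ≈ 163 kg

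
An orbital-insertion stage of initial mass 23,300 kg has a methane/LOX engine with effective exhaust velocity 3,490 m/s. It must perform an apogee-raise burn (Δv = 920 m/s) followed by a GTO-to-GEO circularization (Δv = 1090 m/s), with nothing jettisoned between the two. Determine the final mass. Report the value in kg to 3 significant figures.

After the first burn: m = 23300 × exp(−920/3490.0) = 23300 × 0.76827 = 17,900.7 kg.
After the second burn: m = 17,900.7 × exp(−1090/3490.0) = 17,900.7 × 0.73175 = 13,098.8 kg.

final mass ≈ 13100 kg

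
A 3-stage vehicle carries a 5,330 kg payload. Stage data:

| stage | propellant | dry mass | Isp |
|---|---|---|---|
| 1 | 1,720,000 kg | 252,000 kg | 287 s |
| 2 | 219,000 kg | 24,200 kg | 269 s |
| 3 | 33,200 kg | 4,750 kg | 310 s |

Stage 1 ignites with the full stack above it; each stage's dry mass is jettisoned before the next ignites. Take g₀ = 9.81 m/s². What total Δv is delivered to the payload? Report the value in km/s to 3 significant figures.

Ignition mass of stage 1 = 1,720,000+252,000 + 219,000+24,200 + 33,200+4,750 + 5,330 = 2,258,480 kg.
Stage 1: m₀ = 2,258,480 kg, m_f = 2,258,480 − 1,720,000 = 538,480 kg; Δv = 287×9.81×ln(4.194) = 2815.5×1.4337 ≈ 4037 m/s.
Stage 2: m₀ = 286,480 kg, m_f = 286,480 − 219,000 = 67,480 kg; Δv = 269×9.81×ln(4.245) = 2638.9×1.4458 ≈ 3815 m/s.
Stage 3: m₀ = 43,280 kg, m_f = 43,280 − 33,200 = 10,080 kg; Δv = 310×9.81×ln(4.294) = 3041.1×1.4571 ≈ 4431 m/s.
Total Δv = 4037 + 3815 + 4431 = 12283 m/s.

Δv ≈ 12.3 km/s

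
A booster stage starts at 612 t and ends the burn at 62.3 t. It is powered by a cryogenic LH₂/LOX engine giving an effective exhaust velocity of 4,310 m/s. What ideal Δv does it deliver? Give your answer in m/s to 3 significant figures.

Δv = v_e · ln(m₀/m_f) = 4310.0 × ln(9.823) = 4310.0 × 2.2848 ≈ 9847.4 m/s.

Δv ≈ 9850 m/s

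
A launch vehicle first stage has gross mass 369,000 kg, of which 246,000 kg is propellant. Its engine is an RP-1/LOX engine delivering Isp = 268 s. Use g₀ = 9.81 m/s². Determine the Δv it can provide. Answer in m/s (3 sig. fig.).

v_e = Isp · g₀ = 268 × 9.81 = 2629.1 m/s.
m_f = m₀ − m_prop = 369,000 − 246,000 = 123,000 kg.
Using Δv = v_e ln(m₀/m_f): Δv = v_e · ln(m₀/m_f) = 2629.1 × ln(3) = 2629.1 × 1.0986 ≈ 2888.3 m/s.

Δv ≈ 2890 m/s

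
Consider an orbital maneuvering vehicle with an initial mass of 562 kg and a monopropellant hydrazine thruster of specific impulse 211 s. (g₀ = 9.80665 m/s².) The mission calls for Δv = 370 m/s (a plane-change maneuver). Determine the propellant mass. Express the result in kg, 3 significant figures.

v_e = Isp · g₀ = 211 × 9.80665 = 2069.2 m/s.
From the ideal rocket equation, m₀/m_f = exp(Δv / v_e) = exp(370 / 2069.2) = exp(0.1788) = 1.1958.
m_f = 562 / 1.1958 = 469.978 kg, so propellant = m₀ − m_f = 562 − 469.978 = 92.022 kg.

propellant mass ≈ 92.0 kg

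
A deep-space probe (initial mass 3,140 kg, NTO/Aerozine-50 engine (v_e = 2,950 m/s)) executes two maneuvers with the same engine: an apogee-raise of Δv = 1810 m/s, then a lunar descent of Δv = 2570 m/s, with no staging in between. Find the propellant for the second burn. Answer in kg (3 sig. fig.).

propellant for the second burn ≈ 989 kg

After the first burn: m = 3140 × exp(−1810/2950.0) = 3140 × 0.54142 = 1,700.06 kg.
After the second burn: m = 1,700.06 × exp(−2570/2950.0) = 1,700.06 × 0.41845 = 711.39 kg.
Second-burn propellant = 1,700.06 − 711.39 = 988.67 kg.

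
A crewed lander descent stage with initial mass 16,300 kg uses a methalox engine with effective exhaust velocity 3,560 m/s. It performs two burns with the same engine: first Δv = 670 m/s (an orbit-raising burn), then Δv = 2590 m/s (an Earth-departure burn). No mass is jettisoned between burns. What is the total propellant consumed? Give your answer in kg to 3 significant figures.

total propellant consumed ≈ 9780 kg

After the first burn: m = 16300 × exp(−670/3560.0) = 16300 × 0.82845 = 13,503.7 kg.
After the second burn: m = 13,503.7 × exp(−2590/3560.0) = 13,503.7 × 0.48310 = 6,523.64 kg.
Total propellant = m₀ − m_final = 16300 − 6,523.64 = 9,776.36 kg.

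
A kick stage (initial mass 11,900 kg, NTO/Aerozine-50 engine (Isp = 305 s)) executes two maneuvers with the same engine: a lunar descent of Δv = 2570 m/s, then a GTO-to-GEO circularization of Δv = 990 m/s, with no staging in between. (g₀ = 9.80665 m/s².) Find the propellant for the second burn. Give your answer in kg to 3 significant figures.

v_e = Isp · g₀ = 305 × 9.80665 = 2991.0 m/s.
After the first burn: m = 11900 × exp(−2570/2991.0) = 11900 × 0.42349 = 5,039.53 kg.
After the second burn: m = 5,039.53 × exp(−990/2991.0) = 5,039.53 × 0.71821 = 3,619.44 kg.
Second-burn propellant = 5,039.53 − 3,619.44 = 1,420.09 kg.

propellant for the second burn ≈ 1420 kg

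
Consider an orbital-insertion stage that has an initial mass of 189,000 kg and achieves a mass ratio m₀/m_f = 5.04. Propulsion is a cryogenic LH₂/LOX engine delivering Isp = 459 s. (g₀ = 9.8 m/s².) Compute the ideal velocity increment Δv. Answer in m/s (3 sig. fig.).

Δv ≈ 7280 m/s

v_e = Isp · g₀ = 459 × 9.8 = 4498.2 m/s.
Rocket equation: Δv = v_e · ln(5.04) = 4498.2 × 1.6174 ≈ 7275.4 m/s.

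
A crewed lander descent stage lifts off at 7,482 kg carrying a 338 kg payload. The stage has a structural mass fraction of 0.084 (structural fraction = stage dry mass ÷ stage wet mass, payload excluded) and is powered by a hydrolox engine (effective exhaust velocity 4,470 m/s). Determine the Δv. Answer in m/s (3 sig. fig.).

Stage wet mass = m₀ − payload = 7,482 − 338 = 7,144 kg.
Stage dry mass = ε × stage wet mass = 0.084 × 7,144 = 600.096 kg.
Burnout mass m_f = stage dry + payload = 600.096 + 338 = 938.096 kg.
Δv = v_e · ln(7,482/938.096) = 4470.0 × ln(7.976) = 4470.0 × 2.0764 ≈ 9282 m/s.

Δv ≈ 9280 m/s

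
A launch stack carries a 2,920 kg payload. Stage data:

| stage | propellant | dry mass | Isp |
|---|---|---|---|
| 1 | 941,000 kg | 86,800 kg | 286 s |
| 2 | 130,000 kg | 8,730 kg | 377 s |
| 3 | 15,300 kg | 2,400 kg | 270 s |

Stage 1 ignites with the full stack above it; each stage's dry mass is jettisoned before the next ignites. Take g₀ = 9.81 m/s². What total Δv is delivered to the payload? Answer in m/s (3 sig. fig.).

Ignition mass of stage 1 = 941,000+86,800 + 130,000+8,730 + 15,300+2,400 + 2,920 = 1,187,150 kg.
Stage 1: m₀ = 1,187,150 kg, m_f = 1,187,150 − 941,000 = 246,150 kg; Δv = 286×9.81×ln(4.823) = 2805.7×1.5734 ≈ 4414 m/s.
Stage 2: m₀ = 159,350 kg, m_f = 159,350 − 130,000 = 29,350 kg; Δv = 377×9.81×ln(5.429) = 3698.4×1.6918 ≈ 6257 m/s.
Stage 3: m₀ = 20,620 kg, m_f = 20,620 − 15,300 = 5,320 kg; Δv = 270×9.81×ln(3.876) = 2648.7×1.3548 ≈ 3588 m/s.
Total Δv = 4414 + 6257 + 3588 = 14259 m/s.

Δv ≈ 14300 m/s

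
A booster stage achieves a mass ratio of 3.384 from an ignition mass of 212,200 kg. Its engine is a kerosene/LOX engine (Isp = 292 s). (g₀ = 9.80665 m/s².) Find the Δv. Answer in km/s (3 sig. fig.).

v_e = Isp · g₀ = 292 × 9.80665 = 2863.5 m/s.
From the ideal rocket equation, Δv = v_e · ln(3.384) = 2863.5 × 1.2191 ≈ 3490.8 m/s.

Δv ≈ 3.49 km/s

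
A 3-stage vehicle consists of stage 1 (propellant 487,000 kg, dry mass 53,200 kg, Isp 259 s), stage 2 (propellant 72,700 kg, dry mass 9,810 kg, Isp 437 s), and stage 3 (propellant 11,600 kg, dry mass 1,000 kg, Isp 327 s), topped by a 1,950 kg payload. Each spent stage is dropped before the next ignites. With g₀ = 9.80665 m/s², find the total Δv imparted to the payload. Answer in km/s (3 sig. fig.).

Ignition mass of stage 1 = 487,000+53,200 + 72,700+9,810 + 11,600+1,000 + 1,950 = 637,260 kg.
Stage 1: m₀ = 637,260 kg, m_f = 637,260 − 487,000 = 150,260 kg; Δv = 259×9.80665×ln(4.241) = 2539.9×1.4448 ≈ 3670 m/s.
Stage 2: m₀ = 97,060 kg, m_f = 97,060 − 72,700 = 24,360 kg; Δv = 437×9.80665×ln(3.984) = 4285.5×1.3824 ≈ 5924 m/s.
Stage 3: m₀ = 14,550 kg, m_f = 14,550 − 11,600 = 2,950 kg; Δv = 327×9.80665×ln(4.932) = 3206.8×1.5958 ≈ 5117 m/s.
Total Δv = 3670 + 5924 + 5117 = 14711 m/s.

Δv ≈ 14.7 km/s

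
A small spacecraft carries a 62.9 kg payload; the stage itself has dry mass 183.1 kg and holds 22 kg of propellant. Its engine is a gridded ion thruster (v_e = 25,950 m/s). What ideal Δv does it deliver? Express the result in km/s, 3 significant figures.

Δv ≈ 2.22 km/s

m₀ = payload + dry + propellant = 62.9 + 183.1 + 22 = 268 kg.
m_f = payload + dry = 62.9 + 183.1 = 246 kg.
Δv = v_e · ln(m₀/m_f) = 25950.0 × ln(1.089) = 25950.0 × 0.0857 ≈ 2222.8 m/s.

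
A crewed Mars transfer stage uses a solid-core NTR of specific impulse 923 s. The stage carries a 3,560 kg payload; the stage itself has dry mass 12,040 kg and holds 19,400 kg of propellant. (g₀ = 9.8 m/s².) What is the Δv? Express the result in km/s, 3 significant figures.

v_e = Isp · g₀ = 923 × 9.8 = 9045.4 m/s.
m₀ = payload + dry + propellant = 3,560 + 12,040 + 19,400 = 35,000 kg.
m_f = payload + dry = 3,560 + 12,040 = 15,600 kg.
From the ideal rocket equation, Δv = v_e · ln(m₀/m_f) = 9045.4 × ln(2.244) = 9045.4 × 0.8081 ≈ 7309.4 m/s.

Δv ≈ 7.31 km/s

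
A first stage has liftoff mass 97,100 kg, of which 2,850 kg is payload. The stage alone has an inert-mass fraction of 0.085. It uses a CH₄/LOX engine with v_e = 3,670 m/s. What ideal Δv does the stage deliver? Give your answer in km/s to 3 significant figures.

Stage wet mass = m₀ − payload = 97,100 − 2,850 = 94,250 kg.
Stage dry mass = ε × stage wet mass = 0.085 × 94,250 = 8,011.25 kg.
Burnout mass m_f = stage dry + payload = 8,011.25 + 2,850 = 10,861.25 kg.
Δv = v_e · ln(97,100/10,861.25) = 3670.0 × ln(8.94) = 3670.0 × 2.1905 ≈ 8039 m/s.

Δv ≈ 8.04 km/s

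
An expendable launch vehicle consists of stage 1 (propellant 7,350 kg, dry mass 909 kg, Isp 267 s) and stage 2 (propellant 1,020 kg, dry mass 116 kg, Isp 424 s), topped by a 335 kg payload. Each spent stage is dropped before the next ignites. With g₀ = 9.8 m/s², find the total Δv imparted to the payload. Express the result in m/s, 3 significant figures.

Δv ≈ 8600 m/s

Ignition mass of stage 1 = 7,350+909 + 1,020+116 + 335 = 9,730 kg.
Stage 1: m₀ = 9,730 kg, m_f = 9,730 − 7,350 = 2,380 kg; Δv = 267×9.8×ln(4.088) = 2616.6×1.4081 ≈ 3684 m/s.
Stage 2: m₀ = 1,471 kg, m_f = 1,471 − 1,020 = 451 kg; Δv = 424×9.8×ln(3.262) = 4155.2×1.1822 ≈ 4912 m/s.
Total Δv = 3684 + 4912 = 8596 m/s.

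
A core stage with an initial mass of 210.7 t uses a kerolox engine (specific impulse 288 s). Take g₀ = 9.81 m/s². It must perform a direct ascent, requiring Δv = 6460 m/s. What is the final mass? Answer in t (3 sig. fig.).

v_e = Isp · g₀ = 288 × 9.81 = 2825.3 m/s.
Using Δv = v_e ln(m₀/m_f): m₀/m_f = exp(Δv / v_e) = exp(6460 / 2825.3) = exp(2.2865) = 9.8404.
m_f = m₀ / 9.8404 = 210.7 / 9.8404 = 21.4117 t.

final mass ≈ 21.4 t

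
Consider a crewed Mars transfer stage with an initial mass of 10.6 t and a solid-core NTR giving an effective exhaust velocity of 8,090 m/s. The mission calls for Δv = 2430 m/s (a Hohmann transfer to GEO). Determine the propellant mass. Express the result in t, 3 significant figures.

propellant mass ≈ 2.75 t

From the ideal rocket equation, m₀/m_f = exp(Δv / v_e) = exp(2430 / 8090.0) = exp(0.3004) = 1.3504.
m_f = 10.6 / 1.3504 = 7.84953 t, so propellant = m₀ − m_f = 10.6 − 7.84953 = 2.75047 t.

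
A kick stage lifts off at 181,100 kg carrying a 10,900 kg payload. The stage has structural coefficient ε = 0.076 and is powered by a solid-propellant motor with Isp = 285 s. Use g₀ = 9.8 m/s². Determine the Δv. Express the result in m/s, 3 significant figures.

Δv ≈ 5660 m/s

Stage wet mass = m₀ − payload = 181,100 − 10,900 = 170,200 kg.
Stage dry mass = ε × stage wet mass = 0.076 × 170,200 = 12,935.2 kg.
Burnout mass m_f = stage dry + payload = 12,935.2 + 10,900 = 23,835.2 kg.
v_e = Isp · g₀ = 285 × 9.8 = 2793.0 m/s.
From the ideal rocket equation, Δv = v_e · ln(181,100/23,835.2) = 2793.0 × ln(7.598) = 2793.0 × 2.0279 ≈ 5664 m/s.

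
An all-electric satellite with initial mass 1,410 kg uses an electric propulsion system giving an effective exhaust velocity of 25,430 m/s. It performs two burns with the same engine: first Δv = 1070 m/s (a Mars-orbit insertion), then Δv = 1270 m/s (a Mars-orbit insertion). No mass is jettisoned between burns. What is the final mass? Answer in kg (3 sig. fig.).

final mass ≈ 1290 kg

After the first burn: m = 1410 × exp(−1070/25430.0) = 1410 × 0.95880 = 1,351.91 kg.
After the second burn: m = 1,351.91 × exp(−1270/25430.0) = 1,351.91 × 0.95129 = 1,286.06 kg.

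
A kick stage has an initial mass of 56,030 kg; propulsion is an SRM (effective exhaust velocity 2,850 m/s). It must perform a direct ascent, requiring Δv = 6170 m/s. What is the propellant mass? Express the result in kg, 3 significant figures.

propellant mass ≈ 49600 kg

Using Δv = v_e ln(m₀/m_f): m₀/m_f = exp(Δv / v_e) = exp(6170 / 2850.0) = exp(2.1649) = 8.7138.
m_f = 56,030 / 8.7138 = 6,430.03 kg, so propellant = m₀ − m_f = 56,030 − 6,430.03 = 49,599.97 kg.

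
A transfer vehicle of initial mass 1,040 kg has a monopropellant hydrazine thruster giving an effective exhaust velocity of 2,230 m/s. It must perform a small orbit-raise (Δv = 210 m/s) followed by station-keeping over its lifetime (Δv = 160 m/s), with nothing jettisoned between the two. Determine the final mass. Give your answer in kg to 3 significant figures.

After the first burn: m = 1040 × exp(−210/2230.0) = 1040 × 0.91013 = 946.535 kg.
After the second burn: m = 946.535 × exp(−160/2230.0) = 946.535 × 0.93076 = 880.997 kg.

final mass ≈ 881 kg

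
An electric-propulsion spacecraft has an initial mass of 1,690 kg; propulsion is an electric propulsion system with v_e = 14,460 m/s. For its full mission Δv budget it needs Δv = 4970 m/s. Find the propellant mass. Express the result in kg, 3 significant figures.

propellant mass ≈ 492 kg

Using Δv = v_e ln(m₀/m_f): m₀/m_f = exp(Δv / v_e) = exp(4970 / 14460.0) = exp(0.3437) = 1.4102.
m_f = 1,690 / 1.4102 = 1,198.41 kg, so propellant = m₀ − m_f = 1,690 − 1,198.41 = 491.59 kg.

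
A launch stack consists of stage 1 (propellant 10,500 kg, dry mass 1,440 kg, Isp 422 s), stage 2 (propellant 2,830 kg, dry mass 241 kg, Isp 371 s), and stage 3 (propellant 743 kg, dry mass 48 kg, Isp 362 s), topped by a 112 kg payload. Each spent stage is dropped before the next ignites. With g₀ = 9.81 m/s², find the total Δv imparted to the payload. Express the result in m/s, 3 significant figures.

Δv ≈ 15100 m/s

Ignition mass of stage 1 = 10,500+1,440 + 2,830+241 + 743+48 + 112 = 15,914 kg.
Stage 1: m₀ = 15,914 kg, m_f = 15,914 − 10,500 = 5,414 kg; Δv = 422×9.81×ln(2.939) = 4139.8×1.0782 ≈ 4464 m/s.
Stage 2: m₀ = 3,974 kg, m_f = 3,974 − 2,830 = 1,144 kg; Δv = 371×9.81×ln(3.474) = 3639.5×1.2452 ≈ 4532 m/s.
Stage 3: m₀ = 903 kg, m_f = 903 − 743 = 160 kg; Δv = 362×9.81×ln(5.644) = 3551.2×1.7305 ≈ 6146 m/s.
Total Δv = 4464 + 4532 + 6146 = 15142 m/s.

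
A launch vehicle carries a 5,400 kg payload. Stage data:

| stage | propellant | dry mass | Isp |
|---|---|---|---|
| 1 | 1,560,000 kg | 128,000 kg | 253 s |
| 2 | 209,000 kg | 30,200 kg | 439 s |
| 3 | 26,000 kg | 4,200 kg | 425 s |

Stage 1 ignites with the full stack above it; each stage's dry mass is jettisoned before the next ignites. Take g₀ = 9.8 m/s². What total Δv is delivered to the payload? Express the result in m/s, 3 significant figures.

Δv ≈ 15500 m/s

Ignition mass of stage 1 = 1,560,000+128,000 + 209,000+30,200 + 26,000+4,200 + 5,400 = 1,962,800 kg.
Stage 1: m₀ = 1,962,800 kg, m_f = 1,962,800 − 1,560,000 = 402,800 kg; Δv = 253×9.8×ln(4.873) = 2479.4×1.5837 ≈ 3927 m/s.
Stage 2: m₀ = 274,800 kg, m_f = 274,800 − 209,000 = 65,800 kg; Δv = 439×9.8×ln(4.176) = 4302.2×1.4294 ≈ 6150 m/s.
Stage 3: m₀ = 35,600 kg, m_f = 35,600 − 26,000 = 9,600 kg; Δv = 425×9.8×ln(3.708) = 4165.0×1.3106 ≈ 5459 m/s.
Total Δv = 3927 + 6150 + 5459 = 15536 m/s.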